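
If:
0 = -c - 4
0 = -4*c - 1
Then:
No Solution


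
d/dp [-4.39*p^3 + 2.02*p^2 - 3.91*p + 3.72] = -13.17*p^2 + 4.04*p - 3.91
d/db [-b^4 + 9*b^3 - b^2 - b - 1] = -4*b^3 + 27*b^2 - 2*b - 1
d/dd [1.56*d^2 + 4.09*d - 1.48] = 3.12*d + 4.09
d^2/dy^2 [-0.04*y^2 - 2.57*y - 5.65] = -0.0800000000000000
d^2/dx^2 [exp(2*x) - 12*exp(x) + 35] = 4*(exp(x) - 3)*exp(x)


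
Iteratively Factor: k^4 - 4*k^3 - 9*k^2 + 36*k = (k + 3)*(k^3 - 7*k^2 + 12*k) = (k - 3)*(k + 3)*(k^2 - 4*k) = k*(k - 3)*(k + 3)*(k - 4)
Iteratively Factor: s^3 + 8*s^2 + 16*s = (s + 4)*(s^2 + 4*s) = s*(s + 4)*(s + 4)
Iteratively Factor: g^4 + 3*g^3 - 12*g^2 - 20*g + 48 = (g - 2)*(g^3 + 5*g^2 - 2*g - 24) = (g - 2)^2*(g^2 + 7*g + 12) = (g - 2)^2*(g + 4)*(g + 3)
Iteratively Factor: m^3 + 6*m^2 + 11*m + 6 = (m + 1)*(m^2 + 5*m + 6) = (m + 1)*(m + 3)*(m + 2)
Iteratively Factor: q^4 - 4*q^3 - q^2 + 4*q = (q)*(q^3 - 4*q^2 - q + 4) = q*(q + 1)*(q^2 - 5*q + 4) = q*(q - 4)*(q + 1)*(q - 1)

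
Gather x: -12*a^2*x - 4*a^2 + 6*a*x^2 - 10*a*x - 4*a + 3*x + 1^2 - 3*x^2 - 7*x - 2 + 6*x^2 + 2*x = -4*a^2 - 4*a + x^2*(6*a + 3) + x*(-12*a^2 - 10*a - 2) - 1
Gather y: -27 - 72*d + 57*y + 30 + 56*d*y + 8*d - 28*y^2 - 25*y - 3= -64*d - 28*y^2 + y*(56*d + 32)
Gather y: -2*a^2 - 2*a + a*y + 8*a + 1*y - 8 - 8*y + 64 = -2*a^2 + 6*a + y*(a - 7) + 56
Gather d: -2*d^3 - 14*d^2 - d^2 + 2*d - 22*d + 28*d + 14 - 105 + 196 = -2*d^3 - 15*d^2 + 8*d + 105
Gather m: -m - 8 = -m - 8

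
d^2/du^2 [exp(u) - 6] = exp(u)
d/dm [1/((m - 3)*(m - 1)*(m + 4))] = (13 - 3*m^2)/(m^6 - 26*m^4 + 24*m^3 + 169*m^2 - 312*m + 144)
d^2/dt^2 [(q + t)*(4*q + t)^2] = 18*q + 6*t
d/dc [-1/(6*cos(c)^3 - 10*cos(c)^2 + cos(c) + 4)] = (-18*cos(c)^2 + 20*cos(c) - 1)*sin(c)/(6*cos(c)^3 - 10*cos(c)^2 + cos(c) + 4)^2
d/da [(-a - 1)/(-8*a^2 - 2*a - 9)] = (-8*a^2 - 16*a + 7)/(64*a^4 + 32*a^3 + 148*a^2 + 36*a + 81)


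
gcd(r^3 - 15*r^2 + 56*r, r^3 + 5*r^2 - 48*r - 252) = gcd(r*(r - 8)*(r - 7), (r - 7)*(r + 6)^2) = r - 7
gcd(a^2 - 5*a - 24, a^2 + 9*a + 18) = a + 3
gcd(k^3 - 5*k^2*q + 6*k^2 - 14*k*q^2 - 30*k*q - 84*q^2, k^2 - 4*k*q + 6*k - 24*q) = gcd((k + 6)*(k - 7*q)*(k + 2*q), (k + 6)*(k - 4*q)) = k + 6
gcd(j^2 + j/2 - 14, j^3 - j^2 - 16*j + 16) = j + 4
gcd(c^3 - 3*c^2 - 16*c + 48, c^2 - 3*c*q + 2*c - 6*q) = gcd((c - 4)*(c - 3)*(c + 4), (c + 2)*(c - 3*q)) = 1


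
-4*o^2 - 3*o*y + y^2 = (-4*o + y)*(o + y)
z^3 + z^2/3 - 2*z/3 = z*(z - 2/3)*(z + 1)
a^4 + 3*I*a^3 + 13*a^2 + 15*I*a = a*(a - 3*I)*(a + I)*(a + 5*I)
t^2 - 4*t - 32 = (t - 8)*(t + 4)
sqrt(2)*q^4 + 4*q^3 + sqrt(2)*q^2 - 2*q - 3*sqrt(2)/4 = (q - sqrt(2)/2)*(q + sqrt(2)/2)*(q + 3*sqrt(2)/2)*(sqrt(2)*q + 1)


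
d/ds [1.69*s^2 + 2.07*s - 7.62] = 3.38*s + 2.07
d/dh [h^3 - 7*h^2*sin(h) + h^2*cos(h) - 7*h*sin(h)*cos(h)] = -h^2*sin(h) - 7*h^2*cos(h) + 3*h^2 - 14*h*sin(h) + 2*h*cos(h) - 7*h*cos(2*h) - 7*sin(2*h)/2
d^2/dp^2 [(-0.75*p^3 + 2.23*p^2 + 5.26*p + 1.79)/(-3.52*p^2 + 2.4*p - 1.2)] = (5.6843418860808e-14*p^4 - 165.721088*p^3 - 89.515776*p^2 + 230.52096*p - 42.21888)/(43.614208*p^6 - 89.21088*p^5 + 105.43104*p^4 - 74.6496*p^3 + 35.9424*p^2 - 10.368*p + 1.728)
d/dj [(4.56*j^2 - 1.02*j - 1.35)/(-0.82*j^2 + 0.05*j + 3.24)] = (-0.6084*j^2 + 27.3348*j - 3.2373)/(0.6724*j^4 - 0.082*j^3 - 5.3111*j^2 + 0.324*j + 10.4976)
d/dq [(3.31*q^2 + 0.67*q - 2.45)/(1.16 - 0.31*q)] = (-1.0261*q^2 + 7.6792*q + 0.0176999999999999)/(0.0961*q^2 - 0.7192*q + 1.3456)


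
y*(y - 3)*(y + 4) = y^3 + y^2 - 12*y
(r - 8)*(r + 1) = r^2 - 7*r - 8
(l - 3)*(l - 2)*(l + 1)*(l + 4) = l^4 - 15*l^2 + 10*l + 24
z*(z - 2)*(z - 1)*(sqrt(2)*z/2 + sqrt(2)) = sqrt(2)*z^4/2 - sqrt(2)*z^3/2 - 2*sqrt(2)*z^2 + 2*sqrt(2)*z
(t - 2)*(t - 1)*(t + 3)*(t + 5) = t^4 + 5*t^3 - 7*t^2 - 29*t + 30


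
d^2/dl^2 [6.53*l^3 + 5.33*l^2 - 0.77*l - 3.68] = 39.18*l + 10.66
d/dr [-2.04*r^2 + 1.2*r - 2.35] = 1.2 - 4.08*r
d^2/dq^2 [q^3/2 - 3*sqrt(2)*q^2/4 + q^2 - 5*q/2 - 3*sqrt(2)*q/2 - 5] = 3*q - 3*sqrt(2)/2 + 2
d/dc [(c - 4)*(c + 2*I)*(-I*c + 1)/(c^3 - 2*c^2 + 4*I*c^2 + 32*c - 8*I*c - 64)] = (c^4*(1 - 2*I) + c^3*(8 - 68*I) + c^2*(112 + 372*I) + c*(-448 - 544*I) + 832 + 128*I)/(c^6 + c^5*(-4 + 8*I) + c^4*(52 - 32*I) + c^3*(-192 + 288*I) + c^2*(1216 - 1024*I) + c*(-4096 + 1024*I) + 4096)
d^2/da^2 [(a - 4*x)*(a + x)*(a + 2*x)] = 6*a - 2*x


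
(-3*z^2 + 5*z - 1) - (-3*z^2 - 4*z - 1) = 9*z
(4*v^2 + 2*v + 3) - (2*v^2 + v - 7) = 2*v^2 + v + 10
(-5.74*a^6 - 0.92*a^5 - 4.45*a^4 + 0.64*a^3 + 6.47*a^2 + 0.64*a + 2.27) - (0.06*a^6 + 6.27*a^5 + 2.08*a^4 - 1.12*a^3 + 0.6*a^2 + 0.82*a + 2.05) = -5.8*a^6 - 7.19*a^5 - 6.53*a^4 + 1.76*a^3 + 5.87*a^2 - 0.18*a + 0.22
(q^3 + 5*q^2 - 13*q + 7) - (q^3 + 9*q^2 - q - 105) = -4*q^2 - 12*q + 112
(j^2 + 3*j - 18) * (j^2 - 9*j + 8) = j^4 - 6*j^3 - 37*j^2 + 186*j - 144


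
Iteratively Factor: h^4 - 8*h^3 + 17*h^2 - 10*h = (h)*(h^3 - 8*h^2 + 17*h - 10) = h*(h - 2)*(h^2 - 6*h + 5) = h*(h - 5)*(h - 2)*(h - 1)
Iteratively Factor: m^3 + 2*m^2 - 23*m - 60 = (m + 3)*(m^2 - m - 20) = (m - 5)*(m + 3)*(m + 4)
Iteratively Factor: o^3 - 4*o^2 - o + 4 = (o - 4)*(o^2 - 1) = (o - 4)*(o - 1)*(o + 1)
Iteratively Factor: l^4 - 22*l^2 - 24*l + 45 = (l + 3)*(l^3 - 3*l^2 - 13*l + 15) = (l - 5)*(l + 3)*(l^2 + 2*l - 3) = (l - 5)*(l + 3)^2*(l - 1)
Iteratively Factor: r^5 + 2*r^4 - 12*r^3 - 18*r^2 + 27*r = (r - 3)*(r^4 + 5*r^3 + 3*r^2 - 9*r) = (r - 3)*(r - 1)*(r^3 + 6*r^2 + 9*r) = (r - 3)*(r - 1)*(r + 3)*(r^2 + 3*r) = (r - 3)*(r - 1)*(r + 3)^2*(r)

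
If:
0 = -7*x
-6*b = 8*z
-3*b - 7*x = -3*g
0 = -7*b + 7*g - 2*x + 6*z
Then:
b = 0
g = 0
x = 0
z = 0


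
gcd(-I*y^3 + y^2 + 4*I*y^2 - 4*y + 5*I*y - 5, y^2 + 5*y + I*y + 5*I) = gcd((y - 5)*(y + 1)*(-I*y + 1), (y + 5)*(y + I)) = y + I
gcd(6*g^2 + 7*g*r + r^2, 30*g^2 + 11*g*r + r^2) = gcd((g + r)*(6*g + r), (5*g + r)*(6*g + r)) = 6*g + r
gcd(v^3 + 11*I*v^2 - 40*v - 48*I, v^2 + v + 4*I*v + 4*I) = v + 4*I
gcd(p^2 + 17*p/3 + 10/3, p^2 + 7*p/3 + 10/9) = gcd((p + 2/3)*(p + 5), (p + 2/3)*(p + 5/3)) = p + 2/3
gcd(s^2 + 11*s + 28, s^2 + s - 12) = s + 4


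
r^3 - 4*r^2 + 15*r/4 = r*(r - 5/2)*(r - 3/2)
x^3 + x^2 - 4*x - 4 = (x - 2)*(x + 1)*(x + 2)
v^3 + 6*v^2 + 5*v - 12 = (v - 1)*(v + 3)*(v + 4)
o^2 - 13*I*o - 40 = (o - 8*I)*(o - 5*I)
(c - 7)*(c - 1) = c^2 - 8*c + 7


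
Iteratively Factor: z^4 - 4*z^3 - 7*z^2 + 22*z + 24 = (z + 1)*(z^3 - 5*z^2 - 2*z + 24) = (z - 4)*(z + 1)*(z^2 - z - 6) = (z - 4)*(z + 1)*(z + 2)*(z - 3)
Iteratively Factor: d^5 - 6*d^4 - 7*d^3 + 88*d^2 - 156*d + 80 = (d - 1)*(d^4 - 5*d^3 - 12*d^2 + 76*d - 80) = (d - 2)*(d - 1)*(d^3 - 3*d^2 - 18*d + 40) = (d - 2)*(d - 1)*(d + 4)*(d^2 - 7*d + 10) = (d - 5)*(d - 2)*(d - 1)*(d + 4)*(d - 2)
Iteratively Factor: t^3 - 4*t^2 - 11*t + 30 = (t + 3)*(t^2 - 7*t + 10) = (t - 2)*(t + 3)*(t - 5)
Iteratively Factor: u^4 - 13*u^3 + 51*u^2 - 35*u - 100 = (u - 5)*(u^3 - 8*u^2 + 11*u + 20) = (u - 5)^2*(u^2 - 3*u - 4) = (u - 5)^2*(u + 1)*(u - 4)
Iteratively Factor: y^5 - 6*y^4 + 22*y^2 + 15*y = (y)*(y^4 - 6*y^3 + 22*y + 15) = y*(y - 3)*(y^3 - 3*y^2 - 9*y - 5) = y*(y - 3)*(y + 1)*(y^2 - 4*y - 5) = y*(y - 3)*(y + 1)^2*(y - 5)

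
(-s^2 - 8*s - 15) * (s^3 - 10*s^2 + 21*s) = -s^5 + 2*s^4 + 44*s^3 - 18*s^2 - 315*s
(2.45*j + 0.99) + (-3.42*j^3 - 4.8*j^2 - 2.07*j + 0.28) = -3.42*j^3 - 4.8*j^2 + 0.38*j + 1.27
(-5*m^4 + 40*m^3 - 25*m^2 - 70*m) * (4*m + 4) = -20*m^5 + 140*m^4 + 60*m^3 - 380*m^2 - 280*m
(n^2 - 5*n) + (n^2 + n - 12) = 2*n^2 - 4*n - 12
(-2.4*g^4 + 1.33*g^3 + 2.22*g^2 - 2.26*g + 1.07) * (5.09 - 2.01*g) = 4.824*g^5 - 14.8893*g^4 + 2.3075*g^3 + 15.8424*g^2 - 13.6541*g + 5.4463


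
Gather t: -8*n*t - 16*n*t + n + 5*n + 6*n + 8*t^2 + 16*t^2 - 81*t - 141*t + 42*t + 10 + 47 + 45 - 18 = 12*n + 24*t^2 + t*(-24*n - 180) + 84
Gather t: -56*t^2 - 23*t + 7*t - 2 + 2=-56*t^2 - 16*t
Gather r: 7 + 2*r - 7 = 2*r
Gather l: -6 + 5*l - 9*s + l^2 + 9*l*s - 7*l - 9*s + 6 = l^2 + l*(9*s - 2) - 18*s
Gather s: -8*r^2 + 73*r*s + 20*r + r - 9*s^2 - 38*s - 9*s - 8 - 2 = -8*r^2 + 21*r - 9*s^2 + s*(73*r - 47) - 10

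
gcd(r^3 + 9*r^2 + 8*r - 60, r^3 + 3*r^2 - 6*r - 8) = r - 2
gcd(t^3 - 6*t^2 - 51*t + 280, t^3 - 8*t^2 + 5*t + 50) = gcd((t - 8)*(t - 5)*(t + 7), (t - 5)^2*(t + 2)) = t - 5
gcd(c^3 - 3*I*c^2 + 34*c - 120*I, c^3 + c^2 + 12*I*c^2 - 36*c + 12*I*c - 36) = c + 6*I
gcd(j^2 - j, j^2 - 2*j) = j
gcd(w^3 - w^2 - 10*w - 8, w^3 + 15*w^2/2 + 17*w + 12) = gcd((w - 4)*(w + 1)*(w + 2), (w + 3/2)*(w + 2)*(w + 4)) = w + 2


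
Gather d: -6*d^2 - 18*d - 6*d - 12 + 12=-6*d^2 - 24*d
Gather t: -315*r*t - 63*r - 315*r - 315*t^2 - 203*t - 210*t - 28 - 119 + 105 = -378*r - 315*t^2 + t*(-315*r - 413) - 42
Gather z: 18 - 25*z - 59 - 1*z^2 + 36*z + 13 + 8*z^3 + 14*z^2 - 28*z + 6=8*z^3 + 13*z^2 - 17*z - 22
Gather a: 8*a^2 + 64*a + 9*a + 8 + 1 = 8*a^2 + 73*a + 9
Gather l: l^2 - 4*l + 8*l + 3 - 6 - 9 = l^2 + 4*l - 12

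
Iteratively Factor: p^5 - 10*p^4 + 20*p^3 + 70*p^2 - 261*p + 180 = (p - 1)*(p^4 - 9*p^3 + 11*p^2 + 81*p - 180) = (p - 3)*(p - 1)*(p^3 - 6*p^2 - 7*p + 60) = (p - 3)*(p - 1)*(p + 3)*(p^2 - 9*p + 20) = (p - 5)*(p - 3)*(p - 1)*(p + 3)*(p - 4)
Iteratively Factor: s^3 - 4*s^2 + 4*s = (s - 2)*(s^2 - 2*s) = (s - 2)^2*(s)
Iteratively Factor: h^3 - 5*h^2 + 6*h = (h - 3)*(h^2 - 2*h) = h*(h - 3)*(h - 2)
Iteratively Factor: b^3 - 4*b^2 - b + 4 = (b + 1)*(b^2 - 5*b + 4) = (b - 1)*(b + 1)*(b - 4)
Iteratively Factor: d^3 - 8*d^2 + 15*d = (d)*(d^2 - 8*d + 15) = d*(d - 5)*(d - 3)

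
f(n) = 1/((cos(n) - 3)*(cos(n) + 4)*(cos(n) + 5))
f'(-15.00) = 0.00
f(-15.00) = -0.02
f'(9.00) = 0.00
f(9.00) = -0.02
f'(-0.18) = -0.00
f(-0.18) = -0.02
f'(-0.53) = -0.00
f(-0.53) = -0.02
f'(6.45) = 0.00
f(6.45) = -0.02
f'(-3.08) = 0.00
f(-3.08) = -0.02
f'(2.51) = -0.00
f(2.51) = -0.02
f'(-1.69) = 0.00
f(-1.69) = -0.02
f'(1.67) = -0.00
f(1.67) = -0.02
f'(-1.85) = 0.00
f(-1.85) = -0.02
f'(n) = sin(n)/((cos(n) - 3)*(cos(n) + 4)*(cos(n) + 5)^2) + sin(n)/((cos(n) - 3)*(cos(n) + 4)^2*(cos(n) + 5)) + sin(n)/((cos(n) - 3)^2*(cos(n) + 4)*(cos(n) + 5)) = (-3*sin(n)^2 + 12*cos(n) - 4)*sin(n)/((cos(n) - 3)^2*(cos(n) + 4)^2*(cos(n) + 5)^2)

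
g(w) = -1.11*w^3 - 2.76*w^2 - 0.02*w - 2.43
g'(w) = -3.33*w^2 - 5.52*w - 0.02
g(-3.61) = 13.89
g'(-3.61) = -23.49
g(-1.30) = -4.63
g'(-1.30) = 1.53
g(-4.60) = 47.30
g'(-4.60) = -45.09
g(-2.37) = -3.11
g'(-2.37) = -5.64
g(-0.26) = -2.59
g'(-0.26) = 1.19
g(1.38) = -10.63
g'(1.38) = -13.98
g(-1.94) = -4.67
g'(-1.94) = -1.84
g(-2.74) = -0.26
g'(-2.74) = -9.90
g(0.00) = -2.43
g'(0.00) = -0.02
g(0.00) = -2.43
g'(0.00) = -0.02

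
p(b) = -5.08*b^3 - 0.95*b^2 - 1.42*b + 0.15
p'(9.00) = -1252.96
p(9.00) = -3792.90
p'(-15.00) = -3401.92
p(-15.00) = 16952.70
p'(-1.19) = -20.74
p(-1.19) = 9.06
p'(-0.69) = -7.36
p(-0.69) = 2.35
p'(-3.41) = -172.15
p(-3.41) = 195.38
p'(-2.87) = -121.50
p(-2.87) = 116.49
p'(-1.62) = -38.34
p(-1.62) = 21.55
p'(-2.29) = -76.99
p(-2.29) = 59.43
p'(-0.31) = -2.30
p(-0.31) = 0.65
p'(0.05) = -1.55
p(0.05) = 0.08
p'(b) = -15.24*b^2 - 1.9*b - 1.42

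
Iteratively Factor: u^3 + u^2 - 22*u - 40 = (u - 5)*(u^2 + 6*u + 8) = (u - 5)*(u + 4)*(u + 2)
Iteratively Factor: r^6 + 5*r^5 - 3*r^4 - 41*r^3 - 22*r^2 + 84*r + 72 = (r + 3)*(r^5 + 2*r^4 - 9*r^3 - 14*r^2 + 20*r + 24) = (r - 2)*(r + 3)*(r^4 + 4*r^3 - r^2 - 16*r - 12) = (r - 2)*(r + 2)*(r + 3)*(r^3 + 2*r^2 - 5*r - 6) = (r - 2)*(r + 1)*(r + 2)*(r + 3)*(r^2 + r - 6) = (r - 2)*(r + 1)*(r + 2)*(r + 3)^2*(r - 2)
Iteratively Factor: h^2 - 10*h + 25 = (h - 5)*(h - 5)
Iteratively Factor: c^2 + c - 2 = (c + 2)*(c - 1)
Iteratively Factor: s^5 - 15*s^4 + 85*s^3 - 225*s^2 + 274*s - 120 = (s - 4)*(s^4 - 11*s^3 + 41*s^2 - 61*s + 30) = (s - 5)*(s - 4)*(s^3 - 6*s^2 + 11*s - 6) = (s - 5)*(s - 4)*(s - 1)*(s^2 - 5*s + 6) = (s - 5)*(s - 4)*(s - 2)*(s - 1)*(s - 3)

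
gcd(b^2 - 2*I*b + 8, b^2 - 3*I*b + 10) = b + 2*I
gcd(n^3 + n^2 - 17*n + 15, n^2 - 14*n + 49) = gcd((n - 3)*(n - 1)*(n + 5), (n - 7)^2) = 1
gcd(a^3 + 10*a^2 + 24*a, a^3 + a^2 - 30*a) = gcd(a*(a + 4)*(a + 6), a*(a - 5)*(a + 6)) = a^2 + 6*a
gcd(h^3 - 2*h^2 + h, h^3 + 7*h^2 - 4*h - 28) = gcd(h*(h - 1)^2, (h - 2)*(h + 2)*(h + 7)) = 1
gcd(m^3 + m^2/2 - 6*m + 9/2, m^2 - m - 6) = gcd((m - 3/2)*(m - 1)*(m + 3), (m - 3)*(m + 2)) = 1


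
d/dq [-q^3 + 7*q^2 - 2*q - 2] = -3*q^2 + 14*q - 2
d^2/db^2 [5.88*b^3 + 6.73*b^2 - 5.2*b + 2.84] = 35.28*b + 13.46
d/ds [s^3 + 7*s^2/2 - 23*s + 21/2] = 3*s^2 + 7*s - 23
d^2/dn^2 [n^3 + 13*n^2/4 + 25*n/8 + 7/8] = 6*n + 13/2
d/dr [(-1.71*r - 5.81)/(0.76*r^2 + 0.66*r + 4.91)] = (1.2996*r^2 + 8.8312*r - 4.5615)/(0.5776*r^4 + 1.0032*r^3 + 7.8988*r^2 + 6.4812*r + 24.1081)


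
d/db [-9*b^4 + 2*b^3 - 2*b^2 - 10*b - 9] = -36*b^3 + 6*b^2 - 4*b - 10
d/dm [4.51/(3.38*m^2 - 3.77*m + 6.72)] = (17.0027 - 30.4876*m)/(3.38*m^2 - 3.77*m + 6.72)^2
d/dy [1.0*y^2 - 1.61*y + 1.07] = 2.0*y - 1.61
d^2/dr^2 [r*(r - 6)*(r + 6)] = 6*r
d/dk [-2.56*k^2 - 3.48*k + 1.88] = -5.12*k - 3.48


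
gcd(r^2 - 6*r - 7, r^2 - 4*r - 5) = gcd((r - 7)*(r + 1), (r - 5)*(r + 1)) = r + 1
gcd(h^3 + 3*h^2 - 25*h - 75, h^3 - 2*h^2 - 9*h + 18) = h + 3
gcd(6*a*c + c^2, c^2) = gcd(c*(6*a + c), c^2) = c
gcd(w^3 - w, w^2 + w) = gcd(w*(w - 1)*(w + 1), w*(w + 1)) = w^2 + w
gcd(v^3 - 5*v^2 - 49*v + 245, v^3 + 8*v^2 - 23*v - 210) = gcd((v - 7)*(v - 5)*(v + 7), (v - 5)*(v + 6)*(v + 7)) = v^2 + 2*v - 35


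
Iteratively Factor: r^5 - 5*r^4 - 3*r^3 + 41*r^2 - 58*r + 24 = (r + 3)*(r^4 - 8*r^3 + 21*r^2 - 22*r + 8) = (r - 1)*(r + 3)*(r^3 - 7*r^2 + 14*r - 8) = (r - 4)*(r - 1)*(r + 3)*(r^2 - 3*r + 2) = (r - 4)*(r - 2)*(r - 1)*(r + 3)*(r - 1)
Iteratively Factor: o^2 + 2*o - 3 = (o + 3)*(o - 1)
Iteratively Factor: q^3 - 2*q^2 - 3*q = (q + 1)*(q^2 - 3*q) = (q - 3)*(q + 1)*(q)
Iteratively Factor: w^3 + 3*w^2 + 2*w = (w + 2)*(w^2 + w) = w*(w + 2)*(w + 1)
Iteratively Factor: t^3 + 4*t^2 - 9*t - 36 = (t + 4)*(t^2 - 9) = (t - 3)*(t + 4)*(t + 3)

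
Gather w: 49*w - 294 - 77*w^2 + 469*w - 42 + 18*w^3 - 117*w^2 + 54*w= 18*w^3 - 194*w^2 + 572*w - 336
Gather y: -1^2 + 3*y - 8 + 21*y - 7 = 24*y - 16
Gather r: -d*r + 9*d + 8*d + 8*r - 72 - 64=17*d + r*(8 - d) - 136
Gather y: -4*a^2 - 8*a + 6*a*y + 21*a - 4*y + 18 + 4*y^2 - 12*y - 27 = -4*a^2 + 13*a + 4*y^2 + y*(6*a - 16) - 9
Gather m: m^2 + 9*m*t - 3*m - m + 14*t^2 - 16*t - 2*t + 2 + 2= m^2 + m*(9*t - 4) + 14*t^2 - 18*t + 4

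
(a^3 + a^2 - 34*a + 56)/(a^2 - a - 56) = (a^2 - 6*a + 8)/(a - 8)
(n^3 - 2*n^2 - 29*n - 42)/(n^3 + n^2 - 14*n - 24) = (n - 7)/(n - 4)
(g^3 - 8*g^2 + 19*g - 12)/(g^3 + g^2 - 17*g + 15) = (g - 4)/(g + 5)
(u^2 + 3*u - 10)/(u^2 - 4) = (u + 5)/(u + 2)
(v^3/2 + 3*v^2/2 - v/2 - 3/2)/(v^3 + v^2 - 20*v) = (v^3 + 3*v^2 - v - 3)/(2*v*(v^2 + v - 20))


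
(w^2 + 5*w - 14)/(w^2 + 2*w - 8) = (w + 7)/(w + 4)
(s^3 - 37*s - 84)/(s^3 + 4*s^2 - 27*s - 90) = (s^2 - 3*s - 28)/(s^2 + s - 30)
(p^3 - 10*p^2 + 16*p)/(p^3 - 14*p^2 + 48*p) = (p - 2)/(p - 6)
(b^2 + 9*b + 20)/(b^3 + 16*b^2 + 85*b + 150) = (b + 4)/(b^2 + 11*b + 30)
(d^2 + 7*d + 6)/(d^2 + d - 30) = (d + 1)/(d - 5)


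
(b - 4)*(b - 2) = b^2 - 6*b + 8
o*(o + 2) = o^2 + 2*o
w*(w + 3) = w^2 + 3*w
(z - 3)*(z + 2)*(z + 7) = z^3 + 6*z^2 - 13*z - 42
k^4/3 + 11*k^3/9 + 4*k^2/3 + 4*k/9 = k*(k/3 + 1/3)*(k + 2/3)*(k + 2)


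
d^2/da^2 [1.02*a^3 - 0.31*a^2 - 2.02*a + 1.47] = 6.12*a - 0.62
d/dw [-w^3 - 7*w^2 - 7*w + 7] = -3*w^2 - 14*w - 7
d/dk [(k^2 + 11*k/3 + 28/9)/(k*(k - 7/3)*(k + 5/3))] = (-81*k^4 - 594*k^3 - 873*k^2 + 336*k + 980)/(k^2*(81*k^4 - 108*k^3 - 594*k^2 + 420*k + 1225))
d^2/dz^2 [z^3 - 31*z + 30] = 6*z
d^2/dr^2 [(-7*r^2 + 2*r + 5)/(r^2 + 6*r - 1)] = 4*(22*r^3 - 3*r^2 + 48*r + 95)/(r^6 + 18*r^5 + 105*r^4 + 180*r^3 - 105*r^2 + 18*r - 1)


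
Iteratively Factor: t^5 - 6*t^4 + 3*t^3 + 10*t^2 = (t - 5)*(t^4 - t^3 - 2*t^2) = t*(t - 5)*(t^3 - t^2 - 2*t) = t*(t - 5)*(t - 2)*(t^2 + t) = t^2*(t - 5)*(t - 2)*(t + 1)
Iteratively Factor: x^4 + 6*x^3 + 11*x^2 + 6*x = (x + 1)*(x^3 + 5*x^2 + 6*x) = (x + 1)*(x + 2)*(x^2 + 3*x) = (x + 1)*(x + 2)*(x + 3)*(x)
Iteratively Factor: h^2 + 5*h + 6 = (h + 2)*(h + 3)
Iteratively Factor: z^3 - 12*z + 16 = (z + 4)*(z^2 - 4*z + 4) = (z - 2)*(z + 4)*(z - 2)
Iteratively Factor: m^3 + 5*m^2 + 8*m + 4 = (m + 1)*(m^2 + 4*m + 4) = (m + 1)*(m + 2)*(m + 2)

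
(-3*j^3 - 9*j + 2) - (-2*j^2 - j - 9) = -3*j^3 + 2*j^2 - 8*j + 11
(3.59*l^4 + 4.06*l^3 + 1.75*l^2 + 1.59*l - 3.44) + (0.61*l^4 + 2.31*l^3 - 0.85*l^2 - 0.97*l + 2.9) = 4.2*l^4 + 6.37*l^3 + 0.9*l^2 + 0.62*l - 0.54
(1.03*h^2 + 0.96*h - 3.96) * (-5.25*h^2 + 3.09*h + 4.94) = -5.4075*h^4 - 1.8573*h^3 + 28.8446*h^2 - 7.494*h - 19.5624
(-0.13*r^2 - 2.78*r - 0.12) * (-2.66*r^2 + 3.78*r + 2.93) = 0.3458*r^4 + 6.9034*r^3 - 10.5701*r^2 - 8.599*r - 0.3516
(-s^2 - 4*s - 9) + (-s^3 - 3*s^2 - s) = -s^3 - 4*s^2 - 5*s - 9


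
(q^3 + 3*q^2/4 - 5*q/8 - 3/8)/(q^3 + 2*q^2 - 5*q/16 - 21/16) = 2*(2*q + 1)/(4*q + 7)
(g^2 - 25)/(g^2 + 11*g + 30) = (g - 5)/(g + 6)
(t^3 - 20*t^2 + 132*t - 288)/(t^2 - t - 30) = (t^2 - 14*t + 48)/(t + 5)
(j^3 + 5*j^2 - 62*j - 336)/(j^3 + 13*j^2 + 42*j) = (j - 8)/j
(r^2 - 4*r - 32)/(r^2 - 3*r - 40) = (r + 4)/(r + 5)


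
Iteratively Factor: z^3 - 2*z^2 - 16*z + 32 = (z + 4)*(z^2 - 6*z + 8) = (z - 4)*(z + 4)*(z - 2)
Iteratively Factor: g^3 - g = (g)*(g^2 - 1) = g*(g - 1)*(g + 1)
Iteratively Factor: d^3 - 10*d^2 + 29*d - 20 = (d - 4)*(d^2 - 6*d + 5) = (d - 5)*(d - 4)*(d - 1)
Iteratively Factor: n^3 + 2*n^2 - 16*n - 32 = (n + 2)*(n^2 - 16) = (n - 4)*(n + 2)*(n + 4)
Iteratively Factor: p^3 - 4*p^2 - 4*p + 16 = (p - 2)*(p^2 - 2*p - 8) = (p - 4)*(p - 2)*(p + 2)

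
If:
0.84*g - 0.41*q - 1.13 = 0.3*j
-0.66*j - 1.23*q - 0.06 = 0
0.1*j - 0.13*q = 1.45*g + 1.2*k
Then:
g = 1.31277056277056 - 0.177489177489178*q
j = -1.86363636363636*q - 0.0909090909090909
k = -0.0491702741702742*q - 1.59384018759019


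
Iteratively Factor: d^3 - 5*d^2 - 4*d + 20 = (d - 5)*(d^2 - 4) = (d - 5)*(d + 2)*(d - 2)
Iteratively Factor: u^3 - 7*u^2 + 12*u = (u - 3)*(u^2 - 4*u) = u*(u - 3)*(u - 4)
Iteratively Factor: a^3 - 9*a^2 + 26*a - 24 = (a - 3)*(a^2 - 6*a + 8) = (a - 4)*(a - 3)*(a - 2)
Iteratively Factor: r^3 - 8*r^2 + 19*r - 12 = (r - 1)*(r^2 - 7*r + 12) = (r - 4)*(r - 1)*(r - 3)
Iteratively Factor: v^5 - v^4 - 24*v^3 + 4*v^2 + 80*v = (v - 2)*(v^4 + v^3 - 22*v^2 - 40*v) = (v - 2)*(v + 4)*(v^3 - 3*v^2 - 10*v) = v*(v - 2)*(v + 4)*(v^2 - 3*v - 10) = v*(v - 2)*(v + 2)*(v + 4)*(v - 5)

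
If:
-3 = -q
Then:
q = 3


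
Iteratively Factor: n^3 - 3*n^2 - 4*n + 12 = (n - 3)*(n^2 - 4) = (n - 3)*(n - 2)*(n + 2)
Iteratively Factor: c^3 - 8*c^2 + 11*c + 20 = (c - 5)*(c^2 - 3*c - 4) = (c - 5)*(c - 4)*(c + 1)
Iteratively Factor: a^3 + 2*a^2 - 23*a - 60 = (a + 4)*(a^2 - 2*a - 15) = (a - 5)*(a + 4)*(a + 3)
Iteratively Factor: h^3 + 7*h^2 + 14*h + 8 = (h + 2)*(h^2 + 5*h + 4) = (h + 2)*(h + 4)*(h + 1)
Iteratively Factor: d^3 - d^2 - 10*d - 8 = (d + 2)*(d^2 - 3*d - 4) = (d + 1)*(d + 2)*(d - 4)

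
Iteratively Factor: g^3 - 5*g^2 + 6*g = (g)*(g^2 - 5*g + 6) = g*(g - 3)*(g - 2)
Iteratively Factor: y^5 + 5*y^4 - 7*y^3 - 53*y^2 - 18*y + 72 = (y + 3)*(y^4 + 2*y^3 - 13*y^2 - 14*y + 24) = (y + 3)*(y + 4)*(y^3 - 2*y^2 - 5*y + 6) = (y - 3)*(y + 3)*(y + 4)*(y^2 + y - 2) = (y - 3)*(y + 2)*(y + 3)*(y + 4)*(y - 1)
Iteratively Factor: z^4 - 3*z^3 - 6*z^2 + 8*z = (z - 4)*(z^3 + z^2 - 2*z) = (z - 4)*(z - 1)*(z^2 + 2*z) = z*(z - 4)*(z - 1)*(z + 2)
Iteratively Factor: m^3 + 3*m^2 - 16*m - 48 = (m + 3)*(m^2 - 16) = (m + 3)*(m + 4)*(m - 4)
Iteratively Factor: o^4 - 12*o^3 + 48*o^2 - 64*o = (o - 4)*(o^3 - 8*o^2 + 16*o) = (o - 4)^2*(o^2 - 4*o) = o*(o - 4)^2*(o - 4)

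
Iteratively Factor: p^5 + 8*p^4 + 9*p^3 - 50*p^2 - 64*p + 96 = (p - 1)*(p^4 + 9*p^3 + 18*p^2 - 32*p - 96) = (p - 1)*(p + 4)*(p^3 + 5*p^2 - 2*p - 24) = (p - 1)*(p + 4)^2*(p^2 + p - 6) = (p - 2)*(p - 1)*(p + 4)^2*(p + 3)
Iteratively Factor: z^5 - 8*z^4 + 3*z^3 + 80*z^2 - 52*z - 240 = (z - 3)*(z^4 - 5*z^3 - 12*z^2 + 44*z + 80) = (z - 5)*(z - 3)*(z^3 - 12*z - 16) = (z - 5)*(z - 4)*(z - 3)*(z^2 + 4*z + 4) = (z - 5)*(z - 4)*(z - 3)*(z + 2)*(z + 2)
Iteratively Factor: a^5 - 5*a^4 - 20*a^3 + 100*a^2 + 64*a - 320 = (a + 4)*(a^4 - 9*a^3 + 16*a^2 + 36*a - 80) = (a + 2)*(a + 4)*(a^3 - 11*a^2 + 38*a - 40) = (a - 4)*(a + 2)*(a + 4)*(a^2 - 7*a + 10) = (a - 4)*(a - 2)*(a + 2)*(a + 4)*(a - 5)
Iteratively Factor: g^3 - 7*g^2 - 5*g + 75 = (g - 5)*(g^2 - 2*g - 15) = (g - 5)*(g + 3)*(g - 5)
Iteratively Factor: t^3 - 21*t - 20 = (t + 1)*(t^2 - t - 20) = (t + 1)*(t + 4)*(t - 5)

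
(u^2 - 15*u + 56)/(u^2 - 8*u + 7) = (u - 8)/(u - 1)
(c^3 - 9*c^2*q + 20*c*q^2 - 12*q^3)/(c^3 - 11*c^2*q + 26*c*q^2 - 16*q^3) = (-c + 6*q)/(-c + 8*q)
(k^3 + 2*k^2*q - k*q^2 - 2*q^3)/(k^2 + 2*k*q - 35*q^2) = (k^3 + 2*k^2*q - k*q^2 - 2*q^3)/(k^2 + 2*k*q - 35*q^2)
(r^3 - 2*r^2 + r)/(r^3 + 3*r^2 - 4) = r*(r - 1)/(r^2 + 4*r + 4)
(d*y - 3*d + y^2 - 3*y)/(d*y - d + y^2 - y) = (y - 3)/(y - 1)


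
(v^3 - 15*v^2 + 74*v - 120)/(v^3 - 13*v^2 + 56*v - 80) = (v - 6)/(v - 4)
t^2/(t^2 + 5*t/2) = 2*t/(2*t + 5)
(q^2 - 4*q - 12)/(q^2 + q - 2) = (q - 6)/(q - 1)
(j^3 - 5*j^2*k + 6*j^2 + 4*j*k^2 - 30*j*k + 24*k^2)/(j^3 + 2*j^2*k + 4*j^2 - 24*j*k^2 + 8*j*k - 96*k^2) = (j^2 - j*k + 6*j - 6*k)/(j^2 + 6*j*k + 4*j + 24*k)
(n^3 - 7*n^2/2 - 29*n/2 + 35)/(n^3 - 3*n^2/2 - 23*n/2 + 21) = (n - 5)/(n - 3)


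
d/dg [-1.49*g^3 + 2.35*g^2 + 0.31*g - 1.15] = -4.47*g^2 + 4.7*g + 0.31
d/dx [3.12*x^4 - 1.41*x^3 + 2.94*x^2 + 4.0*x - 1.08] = 12.48*x^3 - 4.23*x^2 + 5.88*x + 4.0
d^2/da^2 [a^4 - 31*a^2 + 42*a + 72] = 12*a^2 - 62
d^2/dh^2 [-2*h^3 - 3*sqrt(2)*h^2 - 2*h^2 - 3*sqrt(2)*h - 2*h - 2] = -12*h - 6*sqrt(2) - 4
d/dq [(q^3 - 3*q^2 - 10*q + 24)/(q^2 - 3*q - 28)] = (q^4 - 6*q^3 - 65*q^2 + 120*q + 352)/(q^4 - 6*q^3 - 47*q^2 + 168*q + 784)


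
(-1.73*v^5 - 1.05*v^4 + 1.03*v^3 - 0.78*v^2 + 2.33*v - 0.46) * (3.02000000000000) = -5.2246*v^5 - 3.171*v^4 + 3.1106*v^3 - 2.3556*v^2 + 7.0366*v - 1.3892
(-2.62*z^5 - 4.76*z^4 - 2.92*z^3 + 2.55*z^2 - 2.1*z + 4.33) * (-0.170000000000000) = 0.4454*z^5 + 0.8092*z^4 + 0.4964*z^3 - 0.4335*z^2 + 0.357*z - 0.7361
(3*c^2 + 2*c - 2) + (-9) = 3*c^2 + 2*c - 11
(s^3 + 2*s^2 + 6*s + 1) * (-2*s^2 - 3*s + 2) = -2*s^5 - 7*s^4 - 16*s^3 - 16*s^2 + 9*s + 2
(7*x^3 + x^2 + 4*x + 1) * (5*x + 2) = 35*x^4 + 19*x^3 + 22*x^2 + 13*x + 2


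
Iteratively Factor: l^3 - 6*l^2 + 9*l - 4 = (l - 1)*(l^2 - 5*l + 4) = (l - 4)*(l - 1)*(l - 1)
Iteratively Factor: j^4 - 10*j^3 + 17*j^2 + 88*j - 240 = (j - 4)*(j^3 - 6*j^2 - 7*j + 60) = (j - 4)^2*(j^2 - 2*j - 15) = (j - 4)^2*(j + 3)*(j - 5)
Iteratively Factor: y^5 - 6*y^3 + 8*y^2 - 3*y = (y - 1)*(y^4 + y^3 - 5*y^2 + 3*y) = y*(y - 1)*(y^3 + y^2 - 5*y + 3) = y*(y - 1)^2*(y^2 + 2*y - 3) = y*(y - 1)^2*(y + 3)*(y - 1)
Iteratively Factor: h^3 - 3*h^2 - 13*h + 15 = (h + 3)*(h^2 - 6*h + 5) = (h - 1)*(h + 3)*(h - 5)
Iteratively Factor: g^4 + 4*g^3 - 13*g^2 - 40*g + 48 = (g + 4)*(g^3 - 13*g + 12) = (g + 4)^2*(g^2 - 4*g + 3) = (g - 3)*(g + 4)^2*(g - 1)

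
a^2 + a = a*(a + 1)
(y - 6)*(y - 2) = y^2 - 8*y + 12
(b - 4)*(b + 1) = b^2 - 3*b - 4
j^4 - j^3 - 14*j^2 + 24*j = j*(j - 3)*(j - 2)*(j + 4)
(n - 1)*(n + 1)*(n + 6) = n^3 + 6*n^2 - n - 6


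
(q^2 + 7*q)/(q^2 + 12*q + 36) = q*(q + 7)/(q^2 + 12*q + 36)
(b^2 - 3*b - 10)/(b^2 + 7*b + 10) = (b - 5)/(b + 5)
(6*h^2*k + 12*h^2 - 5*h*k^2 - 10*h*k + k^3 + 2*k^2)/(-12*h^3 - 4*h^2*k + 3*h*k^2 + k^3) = (-3*h*k - 6*h + k^2 + 2*k)/(6*h^2 + 5*h*k + k^2)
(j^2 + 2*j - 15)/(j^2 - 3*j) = (j + 5)/j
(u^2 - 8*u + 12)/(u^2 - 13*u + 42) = (u - 2)/(u - 7)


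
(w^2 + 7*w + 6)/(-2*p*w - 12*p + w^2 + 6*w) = (-w - 1)/(2*p - w)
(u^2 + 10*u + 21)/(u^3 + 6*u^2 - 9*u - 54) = (u + 7)/(u^2 + 3*u - 18)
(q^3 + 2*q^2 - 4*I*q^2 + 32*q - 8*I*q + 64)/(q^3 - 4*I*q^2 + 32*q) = (q + 2)/q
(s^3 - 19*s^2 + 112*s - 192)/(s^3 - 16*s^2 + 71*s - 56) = (s^2 - 11*s + 24)/(s^2 - 8*s + 7)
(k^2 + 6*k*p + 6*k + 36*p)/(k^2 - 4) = (k^2 + 6*k*p + 6*k + 36*p)/(k^2 - 4)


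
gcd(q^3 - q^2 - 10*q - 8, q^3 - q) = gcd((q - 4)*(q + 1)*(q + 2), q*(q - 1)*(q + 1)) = q + 1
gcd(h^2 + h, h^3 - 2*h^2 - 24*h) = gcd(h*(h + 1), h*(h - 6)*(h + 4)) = h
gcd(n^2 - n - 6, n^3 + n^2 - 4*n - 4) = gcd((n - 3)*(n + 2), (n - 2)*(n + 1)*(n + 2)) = n + 2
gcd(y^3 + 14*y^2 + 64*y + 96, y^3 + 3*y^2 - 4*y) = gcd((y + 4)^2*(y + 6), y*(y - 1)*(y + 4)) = y + 4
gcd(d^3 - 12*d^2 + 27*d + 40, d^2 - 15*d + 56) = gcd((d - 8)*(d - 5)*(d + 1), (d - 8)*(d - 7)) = d - 8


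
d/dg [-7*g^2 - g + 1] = -14*g - 1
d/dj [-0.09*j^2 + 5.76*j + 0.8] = 5.76 - 0.18*j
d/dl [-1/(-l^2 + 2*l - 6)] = 2*(1 - l)/(l^2 - 2*l + 6)^2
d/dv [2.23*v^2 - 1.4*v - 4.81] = 4.46*v - 1.4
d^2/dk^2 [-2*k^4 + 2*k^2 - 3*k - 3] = 4 - 24*k^2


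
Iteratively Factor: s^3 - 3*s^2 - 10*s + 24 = (s - 2)*(s^2 - s - 12) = (s - 4)*(s - 2)*(s + 3)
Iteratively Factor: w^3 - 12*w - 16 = (w - 4)*(w^2 + 4*w + 4) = (w - 4)*(w + 2)*(w + 2)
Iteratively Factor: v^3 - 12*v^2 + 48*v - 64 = (v - 4)*(v^2 - 8*v + 16) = (v - 4)^2*(v - 4)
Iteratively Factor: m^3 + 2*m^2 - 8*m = (m - 2)*(m^2 + 4*m) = (m - 2)*(m + 4)*(m)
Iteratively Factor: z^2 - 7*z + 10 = (z - 5)*(z - 2)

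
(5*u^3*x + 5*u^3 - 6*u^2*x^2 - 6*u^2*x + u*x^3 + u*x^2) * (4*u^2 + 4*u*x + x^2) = 20*u^5*x + 20*u^5 - 4*u^4*x^2 - 4*u^4*x - 15*u^3*x^3 - 15*u^3*x^2 - 2*u^2*x^4 - 2*u^2*x^3 + u*x^5 + u*x^4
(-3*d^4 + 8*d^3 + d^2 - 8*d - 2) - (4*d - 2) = -3*d^4 + 8*d^3 + d^2 - 12*d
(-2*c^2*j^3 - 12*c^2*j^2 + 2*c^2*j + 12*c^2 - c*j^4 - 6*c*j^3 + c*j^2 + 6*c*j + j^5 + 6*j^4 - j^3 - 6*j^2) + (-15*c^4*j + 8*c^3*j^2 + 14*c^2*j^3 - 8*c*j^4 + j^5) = -15*c^4*j + 8*c^3*j^2 + 12*c^2*j^3 - 12*c^2*j^2 + 2*c^2*j + 12*c^2 - 9*c*j^4 - 6*c*j^3 + c*j^2 + 6*c*j + 2*j^5 + 6*j^4 - j^3 - 6*j^2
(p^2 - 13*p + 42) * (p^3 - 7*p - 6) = p^5 - 13*p^4 + 35*p^3 + 85*p^2 - 216*p - 252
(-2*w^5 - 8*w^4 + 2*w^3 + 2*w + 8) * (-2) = 4*w^5 + 16*w^4 - 4*w^3 - 4*w - 16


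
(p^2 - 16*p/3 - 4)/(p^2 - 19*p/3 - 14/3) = (p - 6)/(p - 7)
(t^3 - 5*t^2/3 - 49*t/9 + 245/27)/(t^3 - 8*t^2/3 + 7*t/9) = (9*t^2 + 6*t - 35)/(3*t*(3*t - 1))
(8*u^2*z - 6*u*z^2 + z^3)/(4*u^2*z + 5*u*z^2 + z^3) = (8*u^2 - 6*u*z + z^2)/(4*u^2 + 5*u*z + z^2)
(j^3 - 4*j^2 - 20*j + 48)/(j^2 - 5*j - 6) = (j^2 + 2*j - 8)/(j + 1)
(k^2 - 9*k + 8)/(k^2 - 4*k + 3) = (k - 8)/(k - 3)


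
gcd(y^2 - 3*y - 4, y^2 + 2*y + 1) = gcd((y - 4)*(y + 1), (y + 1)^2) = y + 1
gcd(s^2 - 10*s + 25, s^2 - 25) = s - 5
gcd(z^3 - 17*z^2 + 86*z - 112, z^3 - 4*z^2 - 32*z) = z - 8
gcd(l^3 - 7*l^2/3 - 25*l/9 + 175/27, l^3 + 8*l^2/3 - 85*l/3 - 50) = l + 5/3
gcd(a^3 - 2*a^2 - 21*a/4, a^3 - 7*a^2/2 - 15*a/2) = a^2 + 3*a/2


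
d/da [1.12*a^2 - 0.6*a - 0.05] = 2.24*a - 0.6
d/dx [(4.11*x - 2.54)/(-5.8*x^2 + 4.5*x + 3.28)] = (23.838*x^2 - 29.464*x + 24.9108)/(33.64*x^4 - 52.2*x^3 - 17.798*x^2 + 29.52*x + 10.7584)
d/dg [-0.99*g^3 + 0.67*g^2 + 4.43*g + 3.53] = -2.97*g^2 + 1.34*g + 4.43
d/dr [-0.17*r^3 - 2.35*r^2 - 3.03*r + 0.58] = -0.51*r^2 - 4.7*r - 3.03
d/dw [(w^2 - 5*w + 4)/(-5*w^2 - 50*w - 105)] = (-15*w^2 - 34*w + 145)/(5*(w^4 + 20*w^3 + 142*w^2 + 420*w + 441))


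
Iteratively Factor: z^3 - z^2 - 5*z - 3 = (z - 3)*(z^2 + 2*z + 1) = (z - 3)*(z + 1)*(z + 1)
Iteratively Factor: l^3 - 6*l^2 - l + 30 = (l - 3)*(l^2 - 3*l - 10) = (l - 5)*(l - 3)*(l + 2)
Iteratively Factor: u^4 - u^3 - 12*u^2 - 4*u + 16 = (u - 4)*(u^3 + 3*u^2 - 4) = (u - 4)*(u - 1)*(u^2 + 4*u + 4) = (u - 4)*(u - 1)*(u + 2)*(u + 2)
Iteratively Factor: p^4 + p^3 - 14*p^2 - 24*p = (p)*(p^3 + p^2 - 14*p - 24) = p*(p + 2)*(p^2 - p - 12) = p*(p - 4)*(p + 2)*(p + 3)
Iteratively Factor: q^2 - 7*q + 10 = (q - 5)*(q - 2)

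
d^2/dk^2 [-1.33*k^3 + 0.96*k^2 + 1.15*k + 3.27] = 1.92 - 7.98*k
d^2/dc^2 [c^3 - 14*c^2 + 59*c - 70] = 6*c - 28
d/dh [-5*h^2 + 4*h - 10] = 4 - 10*h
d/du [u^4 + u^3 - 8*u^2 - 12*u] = 4*u^3 + 3*u^2 - 16*u - 12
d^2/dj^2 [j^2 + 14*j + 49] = 2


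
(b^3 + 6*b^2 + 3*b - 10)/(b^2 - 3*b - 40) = (b^2 + b - 2)/(b - 8)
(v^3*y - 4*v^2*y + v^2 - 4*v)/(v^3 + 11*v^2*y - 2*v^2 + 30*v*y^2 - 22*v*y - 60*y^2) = v*(v^2*y - 4*v*y + v - 4)/(v^3 + 11*v^2*y - 2*v^2 + 30*v*y^2 - 22*v*y - 60*y^2)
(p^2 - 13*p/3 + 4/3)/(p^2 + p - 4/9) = 3*(p - 4)/(3*p + 4)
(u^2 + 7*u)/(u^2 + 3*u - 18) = u*(u + 7)/(u^2 + 3*u - 18)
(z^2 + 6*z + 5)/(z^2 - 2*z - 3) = (z + 5)/(z - 3)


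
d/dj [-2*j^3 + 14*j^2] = 2*j*(14 - 3*j)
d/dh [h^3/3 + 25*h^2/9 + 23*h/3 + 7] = h^2 + 50*h/9 + 23/3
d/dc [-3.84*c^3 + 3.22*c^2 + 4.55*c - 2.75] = -11.52*c^2 + 6.44*c + 4.55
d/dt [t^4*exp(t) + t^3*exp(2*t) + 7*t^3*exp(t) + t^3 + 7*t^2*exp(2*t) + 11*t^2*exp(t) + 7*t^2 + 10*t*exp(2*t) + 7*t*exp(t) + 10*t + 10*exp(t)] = t^4*exp(t) + 2*t^3*exp(2*t) + 11*t^3*exp(t) + 17*t^2*exp(2*t) + 32*t^2*exp(t) + 3*t^2 + 34*t*exp(2*t) + 29*t*exp(t) + 14*t + 10*exp(2*t) + 17*exp(t) + 10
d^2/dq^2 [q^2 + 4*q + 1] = 2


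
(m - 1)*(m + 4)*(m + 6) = m^3 + 9*m^2 + 14*m - 24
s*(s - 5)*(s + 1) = s^3 - 4*s^2 - 5*s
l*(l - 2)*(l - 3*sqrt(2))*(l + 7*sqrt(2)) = l^4 - 2*l^3 + 4*sqrt(2)*l^3 - 42*l^2 - 8*sqrt(2)*l^2 + 84*l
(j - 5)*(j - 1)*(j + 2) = j^3 - 4*j^2 - 7*j + 10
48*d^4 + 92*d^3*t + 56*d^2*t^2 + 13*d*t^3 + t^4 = (d + t)*(2*d + t)*(4*d + t)*(6*d + t)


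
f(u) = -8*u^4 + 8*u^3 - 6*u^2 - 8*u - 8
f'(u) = -32*u^3 + 24*u^2 - 12*u - 8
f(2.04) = -119.92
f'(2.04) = -204.27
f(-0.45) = -6.67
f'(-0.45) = 5.18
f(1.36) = -37.22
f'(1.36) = -60.42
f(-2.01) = -211.70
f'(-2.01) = 372.94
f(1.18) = -28.16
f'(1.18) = -41.32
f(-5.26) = -7420.15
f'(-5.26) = 5376.15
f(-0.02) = -7.84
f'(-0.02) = -7.75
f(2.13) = -139.62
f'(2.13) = -233.91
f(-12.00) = -180488.00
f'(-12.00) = 58888.00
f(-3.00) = -902.00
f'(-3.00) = 1108.00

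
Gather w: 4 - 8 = -4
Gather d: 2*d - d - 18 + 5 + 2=d - 11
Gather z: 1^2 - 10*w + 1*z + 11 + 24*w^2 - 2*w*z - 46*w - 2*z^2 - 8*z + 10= 24*w^2 - 56*w - 2*z^2 + z*(-2*w - 7) + 22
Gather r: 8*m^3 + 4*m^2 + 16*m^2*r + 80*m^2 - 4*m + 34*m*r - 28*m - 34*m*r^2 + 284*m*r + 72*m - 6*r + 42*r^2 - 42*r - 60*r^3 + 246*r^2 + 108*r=8*m^3 + 84*m^2 + 40*m - 60*r^3 + r^2*(288 - 34*m) + r*(16*m^2 + 318*m + 60)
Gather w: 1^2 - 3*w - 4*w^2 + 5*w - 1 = -4*w^2 + 2*w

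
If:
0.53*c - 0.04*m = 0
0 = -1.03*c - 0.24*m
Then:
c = 0.00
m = 0.00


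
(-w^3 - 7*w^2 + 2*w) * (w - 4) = -w^4 - 3*w^3 + 30*w^2 - 8*w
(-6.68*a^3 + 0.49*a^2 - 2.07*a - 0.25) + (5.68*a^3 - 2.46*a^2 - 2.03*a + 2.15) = -1.0*a^3 - 1.97*a^2 - 4.1*a + 1.9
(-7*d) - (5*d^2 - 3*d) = -5*d^2 - 4*d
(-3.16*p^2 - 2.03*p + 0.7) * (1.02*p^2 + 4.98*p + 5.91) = -3.2232*p^4 - 17.8074*p^3 - 28.071*p^2 - 8.5113*p + 4.137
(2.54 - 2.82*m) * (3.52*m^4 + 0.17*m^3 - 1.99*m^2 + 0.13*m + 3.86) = -9.9264*m^5 + 8.4614*m^4 + 6.0436*m^3 - 5.4212*m^2 - 10.555*m + 9.8044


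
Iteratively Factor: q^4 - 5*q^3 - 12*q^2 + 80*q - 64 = (q - 4)*(q^3 - q^2 - 16*q + 16) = (q - 4)^2*(q^2 + 3*q - 4) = (q - 4)^2*(q - 1)*(q + 4)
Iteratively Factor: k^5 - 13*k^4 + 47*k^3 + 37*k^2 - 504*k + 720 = (k - 4)*(k^4 - 9*k^3 + 11*k^2 + 81*k - 180) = (k - 4)*(k - 3)*(k^3 - 6*k^2 - 7*k + 60) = (k - 4)*(k - 3)*(k + 3)*(k^2 - 9*k + 20) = (k - 4)^2*(k - 3)*(k + 3)*(k - 5)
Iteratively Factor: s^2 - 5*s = (s - 5)*(s)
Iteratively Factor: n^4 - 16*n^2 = (n - 4)*(n^3 + 4*n^2) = n*(n - 4)*(n^2 + 4*n) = n*(n - 4)*(n + 4)*(n)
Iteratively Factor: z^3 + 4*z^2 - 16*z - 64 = (z + 4)*(z^2 - 16) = (z - 4)*(z + 4)*(z + 4)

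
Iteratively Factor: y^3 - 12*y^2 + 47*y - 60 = (y - 3)*(y^2 - 9*y + 20) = (y - 5)*(y - 3)*(y - 4)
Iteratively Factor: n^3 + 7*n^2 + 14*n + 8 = (n + 4)*(n^2 + 3*n + 2) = (n + 1)*(n + 4)*(n + 2)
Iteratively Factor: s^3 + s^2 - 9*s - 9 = (s + 1)*(s^2 - 9) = (s + 1)*(s + 3)*(s - 3)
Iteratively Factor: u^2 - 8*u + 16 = (u - 4)*(u - 4)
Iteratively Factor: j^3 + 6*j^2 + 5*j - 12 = (j + 3)*(j^2 + 3*j - 4) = (j + 3)*(j + 4)*(j - 1)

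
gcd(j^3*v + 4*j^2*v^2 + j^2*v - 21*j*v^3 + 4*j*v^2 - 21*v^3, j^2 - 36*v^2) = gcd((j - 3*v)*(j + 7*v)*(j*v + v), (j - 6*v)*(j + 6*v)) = 1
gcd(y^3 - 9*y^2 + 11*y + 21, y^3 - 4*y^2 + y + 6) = y^2 - 2*y - 3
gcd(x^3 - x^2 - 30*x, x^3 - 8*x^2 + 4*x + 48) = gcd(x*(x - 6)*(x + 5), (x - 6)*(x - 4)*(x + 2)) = x - 6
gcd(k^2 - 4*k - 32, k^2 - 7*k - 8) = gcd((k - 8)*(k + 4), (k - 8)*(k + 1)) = k - 8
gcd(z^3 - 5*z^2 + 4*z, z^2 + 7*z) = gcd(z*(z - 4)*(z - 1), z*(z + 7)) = z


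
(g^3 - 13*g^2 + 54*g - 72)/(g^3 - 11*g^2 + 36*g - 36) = (g - 4)/(g - 2)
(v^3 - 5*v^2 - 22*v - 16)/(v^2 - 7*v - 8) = v + 2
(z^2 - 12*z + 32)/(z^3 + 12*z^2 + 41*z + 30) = (z^2 - 12*z + 32)/(z^3 + 12*z^2 + 41*z + 30)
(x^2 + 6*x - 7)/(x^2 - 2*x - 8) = (-x^2 - 6*x + 7)/(-x^2 + 2*x + 8)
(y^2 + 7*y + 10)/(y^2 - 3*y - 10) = (y + 5)/(y - 5)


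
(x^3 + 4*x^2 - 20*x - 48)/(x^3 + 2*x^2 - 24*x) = (x + 2)/x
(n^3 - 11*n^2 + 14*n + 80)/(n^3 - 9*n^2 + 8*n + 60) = (n - 8)/(n - 6)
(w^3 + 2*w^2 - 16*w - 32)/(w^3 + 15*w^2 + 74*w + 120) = (w^2 - 2*w - 8)/(w^2 + 11*w + 30)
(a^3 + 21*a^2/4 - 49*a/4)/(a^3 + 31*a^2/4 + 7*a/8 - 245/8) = 2*a/(2*a + 5)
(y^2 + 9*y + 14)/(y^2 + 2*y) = (y + 7)/y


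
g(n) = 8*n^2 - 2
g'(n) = 16*n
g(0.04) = -1.99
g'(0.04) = 0.64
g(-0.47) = -0.23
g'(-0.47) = -7.52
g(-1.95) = 28.42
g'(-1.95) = -31.20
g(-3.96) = 123.45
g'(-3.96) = -63.36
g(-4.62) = 168.76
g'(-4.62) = -73.92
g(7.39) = 434.90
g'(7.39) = 118.24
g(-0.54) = 0.33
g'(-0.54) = -8.64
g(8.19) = 534.61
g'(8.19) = 131.04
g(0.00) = -2.00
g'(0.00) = 0.00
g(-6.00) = 286.00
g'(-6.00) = -96.00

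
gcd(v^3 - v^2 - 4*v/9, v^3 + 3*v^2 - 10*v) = v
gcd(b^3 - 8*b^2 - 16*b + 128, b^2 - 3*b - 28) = b + 4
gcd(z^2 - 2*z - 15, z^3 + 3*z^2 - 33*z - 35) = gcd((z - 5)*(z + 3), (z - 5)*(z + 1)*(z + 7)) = z - 5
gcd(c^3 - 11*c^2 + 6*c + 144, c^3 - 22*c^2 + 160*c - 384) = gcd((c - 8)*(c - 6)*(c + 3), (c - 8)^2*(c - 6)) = c^2 - 14*c + 48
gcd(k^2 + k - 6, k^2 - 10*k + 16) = k - 2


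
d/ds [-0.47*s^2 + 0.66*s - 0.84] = 0.66 - 0.94*s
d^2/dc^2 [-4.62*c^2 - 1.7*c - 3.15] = -9.24000000000000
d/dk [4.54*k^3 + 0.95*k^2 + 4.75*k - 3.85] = 13.62*k^2 + 1.9*k + 4.75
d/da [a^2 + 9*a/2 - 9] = 2*a + 9/2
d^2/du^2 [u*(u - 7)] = 2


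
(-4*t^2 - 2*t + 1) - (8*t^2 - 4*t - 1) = -12*t^2 + 2*t + 2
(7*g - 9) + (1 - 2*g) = 5*g - 8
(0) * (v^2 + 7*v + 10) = 0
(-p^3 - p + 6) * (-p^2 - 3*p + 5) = p^5 + 3*p^4 - 4*p^3 - 3*p^2 - 23*p + 30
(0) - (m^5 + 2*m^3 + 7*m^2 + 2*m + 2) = -m^5 - 2*m^3 - 7*m^2 - 2*m - 2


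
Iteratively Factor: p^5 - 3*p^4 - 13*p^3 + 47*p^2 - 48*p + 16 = (p - 1)*(p^4 - 2*p^3 - 15*p^2 + 32*p - 16) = (p - 1)^2*(p^3 - p^2 - 16*p + 16) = (p - 4)*(p - 1)^2*(p^2 + 3*p - 4) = (p - 4)*(p - 1)^3*(p + 4)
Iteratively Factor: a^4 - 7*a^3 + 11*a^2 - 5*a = (a - 1)*(a^3 - 6*a^2 + 5*a) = (a - 1)^2*(a^2 - 5*a) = a*(a - 1)^2*(a - 5)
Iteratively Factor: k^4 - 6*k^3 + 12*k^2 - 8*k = (k - 2)*(k^3 - 4*k^2 + 4*k) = (k - 2)^2*(k^2 - 2*k) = (k - 2)^3*(k)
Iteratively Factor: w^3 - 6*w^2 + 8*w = (w)*(w^2 - 6*w + 8) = w*(w - 4)*(w - 2)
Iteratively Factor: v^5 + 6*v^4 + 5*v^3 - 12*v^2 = (v)*(v^4 + 6*v^3 + 5*v^2 - 12*v) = v*(v + 3)*(v^3 + 3*v^2 - 4*v) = v^2*(v + 3)*(v^2 + 3*v - 4) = v^2*(v - 1)*(v + 3)*(v + 4)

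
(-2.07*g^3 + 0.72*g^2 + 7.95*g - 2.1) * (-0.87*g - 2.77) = 1.8009*g^4 + 5.1075*g^3 - 8.9109*g^2 - 20.1945*g + 5.817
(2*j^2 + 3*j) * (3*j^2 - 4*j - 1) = 6*j^4 + j^3 - 14*j^2 - 3*j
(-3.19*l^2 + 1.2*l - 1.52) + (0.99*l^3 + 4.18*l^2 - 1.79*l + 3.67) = 0.99*l^3 + 0.99*l^2 - 0.59*l + 2.15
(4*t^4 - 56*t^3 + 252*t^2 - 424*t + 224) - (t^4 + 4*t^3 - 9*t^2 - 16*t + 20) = 3*t^4 - 60*t^3 + 261*t^2 - 408*t + 204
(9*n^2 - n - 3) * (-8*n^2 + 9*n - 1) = -72*n^4 + 89*n^3 + 6*n^2 - 26*n + 3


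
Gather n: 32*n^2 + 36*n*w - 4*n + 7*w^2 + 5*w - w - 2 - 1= 32*n^2 + n*(36*w - 4) + 7*w^2 + 4*w - 3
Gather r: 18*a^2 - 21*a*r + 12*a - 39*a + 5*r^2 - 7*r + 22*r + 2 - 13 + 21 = 18*a^2 - 27*a + 5*r^2 + r*(15 - 21*a) + 10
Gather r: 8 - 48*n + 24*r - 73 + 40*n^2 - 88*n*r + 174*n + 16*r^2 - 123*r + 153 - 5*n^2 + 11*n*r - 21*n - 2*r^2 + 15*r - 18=35*n^2 + 105*n + 14*r^2 + r*(-77*n - 84) + 70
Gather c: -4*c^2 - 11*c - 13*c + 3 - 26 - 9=-4*c^2 - 24*c - 32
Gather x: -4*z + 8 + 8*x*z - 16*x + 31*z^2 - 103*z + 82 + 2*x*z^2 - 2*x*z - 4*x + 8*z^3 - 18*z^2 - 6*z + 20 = x*(2*z^2 + 6*z - 20) + 8*z^3 + 13*z^2 - 113*z + 110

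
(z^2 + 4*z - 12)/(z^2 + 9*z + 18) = (z - 2)/(z + 3)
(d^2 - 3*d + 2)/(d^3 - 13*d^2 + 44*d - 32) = (d - 2)/(d^2 - 12*d + 32)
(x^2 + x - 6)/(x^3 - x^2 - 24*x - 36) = (x - 2)/(x^2 - 4*x - 12)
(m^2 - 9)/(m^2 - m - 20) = (9 - m^2)/(-m^2 + m + 20)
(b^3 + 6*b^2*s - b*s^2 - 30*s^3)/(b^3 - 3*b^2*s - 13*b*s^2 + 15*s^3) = (b^2 + 3*b*s - 10*s^2)/(b^2 - 6*b*s + 5*s^2)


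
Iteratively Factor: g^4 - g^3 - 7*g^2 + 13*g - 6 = (g - 1)*(g^3 - 7*g + 6) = (g - 2)*(g - 1)*(g^2 + 2*g - 3) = (g - 2)*(g - 1)^2*(g + 3)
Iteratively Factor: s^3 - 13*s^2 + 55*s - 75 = (s - 3)*(s^2 - 10*s + 25) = (s - 5)*(s - 3)*(s - 5)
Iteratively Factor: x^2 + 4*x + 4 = (x + 2)*(x + 2)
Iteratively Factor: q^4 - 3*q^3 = (q)*(q^3 - 3*q^2) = q^2*(q^2 - 3*q) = q^2*(q - 3)*(q)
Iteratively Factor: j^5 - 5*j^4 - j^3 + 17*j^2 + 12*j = (j + 1)*(j^4 - 6*j^3 + 5*j^2 + 12*j) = (j - 4)*(j + 1)*(j^3 - 2*j^2 - 3*j) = j*(j - 4)*(j + 1)*(j^2 - 2*j - 3) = j*(j - 4)*(j - 3)*(j + 1)*(j + 1)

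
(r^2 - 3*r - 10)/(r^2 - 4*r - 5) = (r + 2)/(r + 1)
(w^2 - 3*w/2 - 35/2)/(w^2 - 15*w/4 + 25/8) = 4*(2*w^2 - 3*w - 35)/(8*w^2 - 30*w + 25)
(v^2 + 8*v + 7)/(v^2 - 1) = (v + 7)/(v - 1)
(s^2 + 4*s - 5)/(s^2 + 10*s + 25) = (s - 1)/(s + 5)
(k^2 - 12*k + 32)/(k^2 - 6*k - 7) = (-k^2 + 12*k - 32)/(-k^2 + 6*k + 7)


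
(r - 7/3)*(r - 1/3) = r^2 - 8*r/3 + 7/9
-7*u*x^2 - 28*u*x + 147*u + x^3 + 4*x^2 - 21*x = (-7*u + x)*(x - 3)*(x + 7)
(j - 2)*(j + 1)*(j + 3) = j^3 + 2*j^2 - 5*j - 6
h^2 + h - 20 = (h - 4)*(h + 5)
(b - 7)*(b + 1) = b^2 - 6*b - 7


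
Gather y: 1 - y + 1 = 2 - y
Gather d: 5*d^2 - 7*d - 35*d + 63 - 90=5*d^2 - 42*d - 27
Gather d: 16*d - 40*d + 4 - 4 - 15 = -24*d - 15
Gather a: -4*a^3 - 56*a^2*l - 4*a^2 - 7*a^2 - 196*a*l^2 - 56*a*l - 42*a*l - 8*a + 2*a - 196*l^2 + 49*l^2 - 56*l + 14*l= -4*a^3 + a^2*(-56*l - 11) + a*(-196*l^2 - 98*l - 6) - 147*l^2 - 42*l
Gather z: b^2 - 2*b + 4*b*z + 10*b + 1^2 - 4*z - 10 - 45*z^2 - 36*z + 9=b^2 + 8*b - 45*z^2 + z*(4*b - 40)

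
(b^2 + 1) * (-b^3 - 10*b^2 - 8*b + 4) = -b^5 - 10*b^4 - 9*b^3 - 6*b^2 - 8*b + 4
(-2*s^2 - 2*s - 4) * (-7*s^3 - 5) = 14*s^5 + 14*s^4 + 28*s^3 + 10*s^2 + 10*s + 20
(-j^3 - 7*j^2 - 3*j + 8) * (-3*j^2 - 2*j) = 3*j^5 + 23*j^4 + 23*j^3 - 18*j^2 - 16*j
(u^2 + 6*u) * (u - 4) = u^3 + 2*u^2 - 24*u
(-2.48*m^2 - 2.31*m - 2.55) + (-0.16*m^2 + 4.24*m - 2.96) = -2.64*m^2 + 1.93*m - 5.51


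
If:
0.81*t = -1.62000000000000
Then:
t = -2.00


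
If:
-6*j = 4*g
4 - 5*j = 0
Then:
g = -6/5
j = 4/5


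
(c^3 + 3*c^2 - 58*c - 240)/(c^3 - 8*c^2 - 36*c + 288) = (c + 5)/(c - 6)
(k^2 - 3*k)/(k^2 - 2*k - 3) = k/(k + 1)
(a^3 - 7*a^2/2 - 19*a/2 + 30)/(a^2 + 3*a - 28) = (2*a^2 + a - 15)/(2*(a + 7))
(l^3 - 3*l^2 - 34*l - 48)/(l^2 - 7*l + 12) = (l^3 - 3*l^2 - 34*l - 48)/(l^2 - 7*l + 12)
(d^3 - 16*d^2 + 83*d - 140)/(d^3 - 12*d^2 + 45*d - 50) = (d^2 - 11*d + 28)/(d^2 - 7*d + 10)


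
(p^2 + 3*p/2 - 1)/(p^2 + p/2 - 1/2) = (p + 2)/(p + 1)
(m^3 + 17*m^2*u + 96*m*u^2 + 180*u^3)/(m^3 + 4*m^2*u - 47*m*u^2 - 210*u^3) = (-m - 6*u)/(-m + 7*u)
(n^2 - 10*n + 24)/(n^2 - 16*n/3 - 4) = 3*(n - 4)/(3*n + 2)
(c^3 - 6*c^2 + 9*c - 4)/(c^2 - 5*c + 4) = c - 1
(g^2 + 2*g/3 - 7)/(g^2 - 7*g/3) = (g + 3)/g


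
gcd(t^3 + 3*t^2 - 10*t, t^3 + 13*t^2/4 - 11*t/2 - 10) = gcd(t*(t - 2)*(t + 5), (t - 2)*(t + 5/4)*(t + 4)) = t - 2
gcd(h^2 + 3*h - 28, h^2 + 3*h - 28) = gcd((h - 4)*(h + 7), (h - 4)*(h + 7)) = h^2 + 3*h - 28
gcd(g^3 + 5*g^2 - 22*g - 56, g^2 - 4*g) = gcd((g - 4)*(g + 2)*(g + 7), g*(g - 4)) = g - 4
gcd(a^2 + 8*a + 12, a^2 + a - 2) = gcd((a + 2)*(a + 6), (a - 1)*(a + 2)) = a + 2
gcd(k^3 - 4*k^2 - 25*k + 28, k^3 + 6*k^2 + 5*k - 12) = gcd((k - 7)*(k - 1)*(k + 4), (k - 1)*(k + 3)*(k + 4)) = k^2 + 3*k - 4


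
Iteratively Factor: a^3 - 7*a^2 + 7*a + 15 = (a + 1)*(a^2 - 8*a + 15) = (a - 3)*(a + 1)*(a - 5)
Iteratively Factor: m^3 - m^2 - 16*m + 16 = (m - 1)*(m^2 - 16) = (m - 4)*(m - 1)*(m + 4)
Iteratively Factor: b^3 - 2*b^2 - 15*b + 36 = (b - 3)*(b^2 + b - 12) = (b - 3)*(b + 4)*(b - 3)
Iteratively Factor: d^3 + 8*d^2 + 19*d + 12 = (d + 3)*(d^2 + 5*d + 4) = (d + 1)*(d + 3)*(d + 4)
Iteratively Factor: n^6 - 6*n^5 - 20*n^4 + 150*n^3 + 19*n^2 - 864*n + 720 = (n - 4)*(n^5 - 2*n^4 - 28*n^3 + 38*n^2 + 171*n - 180) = (n - 5)*(n - 4)*(n^4 + 3*n^3 - 13*n^2 - 27*n + 36) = (n - 5)*(n - 4)*(n + 3)*(n^3 - 13*n + 12) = (n - 5)*(n - 4)*(n + 3)*(n + 4)*(n^2 - 4*n + 3) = (n - 5)*(n - 4)*(n - 3)*(n + 3)*(n + 4)*(n - 1)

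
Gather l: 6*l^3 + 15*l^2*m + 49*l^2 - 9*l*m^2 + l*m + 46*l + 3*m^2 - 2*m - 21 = 6*l^3 + l^2*(15*m + 49) + l*(-9*m^2 + m + 46) + 3*m^2 - 2*m - 21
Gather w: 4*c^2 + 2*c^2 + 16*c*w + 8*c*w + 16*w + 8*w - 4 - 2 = 6*c^2 + w*(24*c + 24) - 6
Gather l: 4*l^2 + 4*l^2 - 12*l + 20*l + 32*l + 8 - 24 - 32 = 8*l^2 + 40*l - 48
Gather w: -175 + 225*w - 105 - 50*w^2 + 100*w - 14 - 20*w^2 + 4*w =-70*w^2 + 329*w - 294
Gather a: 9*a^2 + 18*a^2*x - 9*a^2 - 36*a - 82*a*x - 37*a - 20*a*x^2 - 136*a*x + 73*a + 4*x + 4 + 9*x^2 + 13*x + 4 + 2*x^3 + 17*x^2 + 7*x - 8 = 18*a^2*x + a*(-20*x^2 - 218*x) + 2*x^3 + 26*x^2 + 24*x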